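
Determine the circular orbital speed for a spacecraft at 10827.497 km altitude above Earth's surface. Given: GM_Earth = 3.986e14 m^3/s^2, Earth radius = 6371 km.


r = R_E + alt = 6371.0 + 10827.497 = 17198.4970 km = 1.7198497e+07 m
v = sqrt(mu/r) = sqrt(3.986e14 / 1.7198497e+07) = 4814.1919 m/s = 4.8142 km/s

4.8142 km/s


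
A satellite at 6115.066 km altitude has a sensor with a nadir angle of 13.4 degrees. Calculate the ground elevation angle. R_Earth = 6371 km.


r = R_E + alt = 12486.0660 km
Law of sines in the satellite / Earth-center / ground-point triangle:
  sin(nadir)/R_E = sin(90 + el)/r  =>  cos(el) = (r/R_E)*sin(nadir)
cos(el) = (12486.0660 / 6371.0000) * sin(13.4 deg) = 0.4541861
el = arccos(0.4541861) = 62.9874 deg
(Earth-central angle = 90 - nadir - el = 13.6126 deg)

62.9874 degrees


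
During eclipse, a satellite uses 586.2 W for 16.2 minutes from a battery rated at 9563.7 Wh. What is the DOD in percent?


E_used = P * t / 60 = 586.2 * 16.2 / 60 = 158.2740 Wh
DOD = E_used / E_total * 100 = 158.2740 / 9563.7 * 100
DOD = 1.6549 %

1.6549 %


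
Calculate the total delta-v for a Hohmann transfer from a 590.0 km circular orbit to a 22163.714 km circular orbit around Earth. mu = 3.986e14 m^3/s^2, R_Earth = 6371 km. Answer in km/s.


r1 = 6961.0000 km = 6.961e+06 m
r2 = 28534.7140 km = 2.8534714e+07 m
dv1 = sqrt(mu/r1)*(sqrt(2*r2/(r1+r2)) - 1) = 2027.8780 m/s
dv2 = sqrt(mu/r2)*(1 - sqrt(2*r1/(r1+r2))) = 1396.8113 m/s
total dv = |dv1| + |dv2| = 2027.8780 + 1396.8113 = 3424.6894 m/s = 3.4247 km/s

3.4247 km/s


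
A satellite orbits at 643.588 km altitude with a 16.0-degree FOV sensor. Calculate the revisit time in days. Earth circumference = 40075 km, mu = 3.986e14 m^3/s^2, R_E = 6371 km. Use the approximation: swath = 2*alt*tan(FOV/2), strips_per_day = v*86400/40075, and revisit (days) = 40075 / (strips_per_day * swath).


swath = 2*643.588*tan(0.1396263) = 180.9008 km
v = sqrt(mu/r) = 7538.1984 m/s = 7.5382 km/s
strips/day = v*86400/40075 = 7.5382*86400/40075 = 16.2520
coverage/day = strips * swath = 16.2520 * 180.9008 = 2940.0061 km
revisit = 40075 / 2940.0061 = 13.6309 days

13.6309 days


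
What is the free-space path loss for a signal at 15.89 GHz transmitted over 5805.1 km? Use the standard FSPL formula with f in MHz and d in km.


f = 15.89 GHz = 15890.0000 MHz
d = 5805.1 km
FSPL = 32.44 + 20*log10(15890.0000) + 20*log10(5805.1)
FSPL = 32.44 + 84.0225 + 75.2762
FSPL = 191.7387 dB

191.7387 dB


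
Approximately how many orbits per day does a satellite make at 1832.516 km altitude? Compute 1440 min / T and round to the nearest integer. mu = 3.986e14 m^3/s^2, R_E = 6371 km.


r = 8.203516e+06 m
T = 2*pi*sqrt(r^3/mu) = 7394.5418 s = 123.2424 min
revs/day = 1440 / 123.2424 = 11.6843
Rounded: 12 revolutions per day

12 revolutions per day


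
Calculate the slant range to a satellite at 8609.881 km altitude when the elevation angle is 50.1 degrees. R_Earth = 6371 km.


h = 8609.881 km, el = 50.1 deg
d = -R_E*sin(el) + sqrt((R_E*sin(el))^2 + 2*R_E*h + h^2)
d = -6371.0000*sin(0.87441) + sqrt((6371.0000*0.7671652)^2 + 2*6371.0000*8609.881 + 8609.881^2)
d = 9525.0893 km

9525.0893 km


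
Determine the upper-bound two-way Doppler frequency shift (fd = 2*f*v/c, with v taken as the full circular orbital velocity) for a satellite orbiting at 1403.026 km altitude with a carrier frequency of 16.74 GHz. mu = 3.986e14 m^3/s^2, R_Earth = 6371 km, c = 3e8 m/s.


r = 7.774026e+06 m
v = sqrt(mu/r) = 7160.5380 m/s (worst-case radial velocity)
f = 16.74 GHz = 1.674e+10 Hz
fd = 2*f*v/c = 2*1.674e+10*7160.5380/3.0e+08
fd = 799116.0389 Hz

799116.0389 Hz


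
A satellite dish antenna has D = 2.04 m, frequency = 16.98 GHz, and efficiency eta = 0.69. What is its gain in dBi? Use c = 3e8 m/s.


lambda = c/f = 3e8 / 1.698e+10 = 0.01766784 m
G = eta*(pi*D/lambda)^2 = 0.69*(pi*2.04/0.01766784)^2
G = 90790.8398 (linear)
G = 10*log10(90790.8398) = 49.5804 dBi

49.5804 dBi


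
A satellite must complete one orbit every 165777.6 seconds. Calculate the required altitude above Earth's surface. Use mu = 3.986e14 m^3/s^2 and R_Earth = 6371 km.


T = 165777.6 s
r = (mu*T^2/(4*pi^2))^(1/3) = (3.986e14 * 165777.6^2 / (4*pi^2))^(1/3)
r = 6.5224349e+07 m = 65224.3487 km
alt = r - R_E = 65224.3487 - 6371 = 58853.3487 km

58853.3487 km


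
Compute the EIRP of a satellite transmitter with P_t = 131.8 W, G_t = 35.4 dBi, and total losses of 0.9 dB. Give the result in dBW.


Pt = 131.8 W = 21.1992 dBW
EIRP = Pt_dBW + Gt - losses = 21.1992 + 35.4 - 0.9 = 55.6992 dBW

55.6992 dBW


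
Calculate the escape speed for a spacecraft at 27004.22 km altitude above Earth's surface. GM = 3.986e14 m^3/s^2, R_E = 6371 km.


r = 6371.0 + 27004.22 = 33375.2200 km = 3.337522e+07 m
v_esc = sqrt(2*mu/r) = sqrt(2*3.986e14 / 3.337522e+07)
v_esc = 4887.3290 m/s = 4.8873 km/s

4.8873 km/s


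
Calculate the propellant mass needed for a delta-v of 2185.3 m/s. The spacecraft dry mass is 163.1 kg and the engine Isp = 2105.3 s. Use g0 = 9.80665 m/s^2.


ve = Isp * g0 = 2105.3 * 9.80665 = 20645.940245 m/s
mass ratio = exp(dv/ve) = exp(2185.3/20645.940245) = 1.11165120
m_prop = m_dry * (mr - 1) = 163.1 * (1.11165120 - 1)
m_prop = 18.2103 kg

18.2103 kg


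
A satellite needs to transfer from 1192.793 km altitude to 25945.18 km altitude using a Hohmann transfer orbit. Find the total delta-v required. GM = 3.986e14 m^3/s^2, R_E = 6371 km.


r1 = 7563.7930 km = 7.563793e+06 m
r2 = 32316.1800 km = 3.231618e+07 m
dv1 = sqrt(mu/r1)*(sqrt(2*r2/(r1+r2)) - 1) = 1982.2156 m/s
dv2 = sqrt(mu/r2)*(1 - sqrt(2*r1/(r1+r2))) = 1348.9861 m/s
total dv = |dv1| + |dv2| = 1982.2156 + 1348.9861 = 3331.2016 m/s = 3.3312 km/s

3.3312 km/s


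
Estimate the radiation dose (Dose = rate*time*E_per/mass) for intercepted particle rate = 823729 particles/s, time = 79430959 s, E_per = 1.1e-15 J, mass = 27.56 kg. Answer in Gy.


Total energy deposited = rate * time * E_per
  = 823729 * 79430959 * 1.1e-15 = 0.07197254 J
Dose = E_total / mass = 0.07197254 / 27.56
Dose = 0.002611486 Gy

0.0026 Gy


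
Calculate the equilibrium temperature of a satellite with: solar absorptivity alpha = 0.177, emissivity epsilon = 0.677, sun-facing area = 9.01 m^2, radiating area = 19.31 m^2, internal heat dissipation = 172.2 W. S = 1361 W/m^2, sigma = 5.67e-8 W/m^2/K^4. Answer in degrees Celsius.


Numerator = alpha*S*A_sun + Q_int = 0.177*1361*9.01 + 172.2 = 2342.6820 W
Denominator = eps*sigma*A_rad = 0.677*5.67e-8*19.31 = 7.4123173e-07 W/K^4
T^4 = 3.1605258e+09 K^4
T = 237.1045 K = -36.0455 C

-36.0455 degrees Celsius


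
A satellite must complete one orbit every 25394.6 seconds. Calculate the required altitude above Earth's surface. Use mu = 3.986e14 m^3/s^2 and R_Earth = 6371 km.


T = 25394.6 s
r = (mu*T^2/(4*pi^2))^(1/3) = (3.986e14 * 25394.6^2 / (4*pi^2))^(1/3)
r = 1.8673258e+07 m = 18673.2583 km
alt = r - R_E = 18673.2583 - 6371 = 12302.2583 km

12302.2583 km


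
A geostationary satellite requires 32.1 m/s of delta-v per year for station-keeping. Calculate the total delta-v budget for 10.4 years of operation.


dV = rate * years = 32.1 * 10.4
dV = 333.8400 m/s

333.8400 m/s


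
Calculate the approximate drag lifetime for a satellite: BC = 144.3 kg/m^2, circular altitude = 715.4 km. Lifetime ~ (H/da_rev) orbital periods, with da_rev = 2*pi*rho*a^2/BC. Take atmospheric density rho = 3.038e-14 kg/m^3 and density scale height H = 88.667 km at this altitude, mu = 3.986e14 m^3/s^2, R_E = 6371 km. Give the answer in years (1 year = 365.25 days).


a = R_E + alt = 7086.4000 km = 7.0864e+06 m
da_rev = 2*pi*rho*a^2/BC = 2*pi*3.038e-14*(7.0864e+06)^2/144.3 = 0.0664282227 m per revolution
N = H/da_rev = 88667.0000 m / 0.0664282227 m = 1.3347791e+06 revolutions
P = 2*pi*sqrt(a^3/mu) = 5936.7631 s
lifetime = N*P = 1.3347791e+06 * 5936.7631 = 7.924267e+09 s = 91716.0527 days
years = 91716.0527 / 365.25 = 251.1049 years

251.1049 years


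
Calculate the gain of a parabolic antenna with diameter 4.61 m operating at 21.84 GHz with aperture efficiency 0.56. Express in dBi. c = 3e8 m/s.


lambda = c/f = 3e8 / 2.184e+10 = 0.01373626 m
G = eta*(pi*D/lambda)^2 = 0.56*(pi*4.61/0.01373626)^2
G = 622518.6713 (linear)
G = 10*log10(622518.6713) = 57.9415 dBi

57.9415 dBi


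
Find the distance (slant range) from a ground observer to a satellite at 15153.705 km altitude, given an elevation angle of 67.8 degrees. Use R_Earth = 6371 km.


h = 15153.705 km, el = 67.8 deg
d = -R_E*sin(el) + sqrt((R_E*sin(el))^2 + 2*R_E*h + h^2)
d = -6371.0000*sin(1.1833) + sqrt((6371.0000*0.9258706)^2 + 2*6371.0000*15153.705 + 15153.705^2)
d = 15490.9536 km

15490.9536 km


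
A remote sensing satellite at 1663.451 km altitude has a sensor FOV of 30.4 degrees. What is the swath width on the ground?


FOV = 30.4 deg = 0.5305801 rad
swath = 2 * alt * tan(FOV/2) = 2 * 1663.451 * tan(0.26529)
swath = 2 * 1663.451 * 0.271694
swath = 903.8993 km

903.8993 km


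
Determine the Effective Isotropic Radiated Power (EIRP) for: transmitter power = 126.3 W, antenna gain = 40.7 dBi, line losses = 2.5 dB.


Pt = 126.3 W = 21.0140 dBW
EIRP = Pt_dBW + Gt - losses = 21.0140 + 40.7 - 2.5 = 59.2140 dBW

59.2140 dBW


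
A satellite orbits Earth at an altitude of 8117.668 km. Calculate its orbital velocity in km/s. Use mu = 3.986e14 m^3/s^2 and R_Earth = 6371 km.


r = R_E + alt = 6371.0 + 8117.668 = 14488.6680 km = 1.4488668e+07 m
v = sqrt(mu/r) = sqrt(3.986e14 / 1.4488668e+07) = 5245.1078 m/s = 5.2451 km/s

5.2451 km/s


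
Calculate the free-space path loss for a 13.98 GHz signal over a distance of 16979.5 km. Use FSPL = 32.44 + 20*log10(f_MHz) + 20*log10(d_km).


f = 13.98 GHz = 13980.0000 MHz
d = 16979.5 km
FSPL = 32.44 + 20*log10(13980.0000) + 20*log10(16979.5)
FSPL = 32.44 + 82.9101 + 84.5985
FSPL = 199.9486 dB

199.9486 dB


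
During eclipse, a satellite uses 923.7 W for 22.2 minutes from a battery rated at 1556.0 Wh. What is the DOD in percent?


E_used = P * t / 60 = 923.7 * 22.2 / 60 = 341.7690 Wh
DOD = E_used / E_total * 100 = 341.7690 / 1556.0 * 100
DOD = 21.9646 %

21.9646 %


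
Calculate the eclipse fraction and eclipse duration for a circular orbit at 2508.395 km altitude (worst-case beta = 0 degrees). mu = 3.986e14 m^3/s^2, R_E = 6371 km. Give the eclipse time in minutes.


r = 8879.3950 km
T = 138.7826 min
Eclipse fraction = arcsin(R_E/r)/pi = arcsin(6371.0000/8879.3950)/pi
= arcsin(0.7175038)/pi = 0.2547154
Eclipse duration = 0.2547154 * 138.7826 = 35.3501 min

35.3501 minutes


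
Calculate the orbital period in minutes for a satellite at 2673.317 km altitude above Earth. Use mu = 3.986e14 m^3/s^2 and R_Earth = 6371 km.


r = 9044.3170 km = 9.044317e+06 m
T = 2*pi*sqrt(r^3/mu) = 2*pi*sqrt(7.3982215e+20 / 3.986e14)
T = 8560.0221 s = 142.6670 min

142.6670 minutes


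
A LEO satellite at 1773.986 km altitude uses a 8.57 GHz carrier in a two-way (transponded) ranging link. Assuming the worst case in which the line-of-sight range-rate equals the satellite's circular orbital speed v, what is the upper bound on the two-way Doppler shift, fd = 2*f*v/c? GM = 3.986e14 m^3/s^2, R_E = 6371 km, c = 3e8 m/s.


r = 8.144986e+06 m
v = sqrt(mu/r) = 6995.5760 m/s (worst-case radial velocity)
f = 8.57 GHz = 8.57e+09 Hz
fd = 2*f*v/c = 2*8.57e+09*6995.5760/3.0e+08
fd = 399680.5727 Hz

399680.5727 Hz


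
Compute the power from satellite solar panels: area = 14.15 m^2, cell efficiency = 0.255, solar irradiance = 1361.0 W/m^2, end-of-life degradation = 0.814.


P = area * eta * S * degradation
P = 14.15 * 0.255 * 1361.0 * 0.814
P = 3997.4142 W

3997.4142 W


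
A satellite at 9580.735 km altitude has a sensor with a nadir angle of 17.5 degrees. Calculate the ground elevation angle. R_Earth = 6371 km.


r = R_E + alt = 15951.7350 km
Law of sines in the satellite / Earth-center / ground-point triangle:
  sin(nadir)/R_E = sin(90 + el)/r  =>  cos(el) = (r/R_E)*sin(nadir)
cos(el) = (15951.7350 / 6371.0000) * sin(17.5 deg) = 0.7529084
el = arccos(0.7529084) = 41.1571 deg
(Earth-central angle = 90 - nadir - el = 31.3429 deg)

41.1571 degrees


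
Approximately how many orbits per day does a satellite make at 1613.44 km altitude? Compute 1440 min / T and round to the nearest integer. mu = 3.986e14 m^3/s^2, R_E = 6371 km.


r = 7.98444e+06 m
T = 2*pi*sqrt(r^3/mu) = 7100.3199 s = 118.3387 min
revs/day = 1440 / 118.3387 = 12.1685
Rounded: 12 revolutions per day

12 revolutions per day


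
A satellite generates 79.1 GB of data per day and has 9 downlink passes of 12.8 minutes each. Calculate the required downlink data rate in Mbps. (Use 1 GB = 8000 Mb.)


total contact time = 9 * 12.8 * 60 = 6912.0000 s
data = 79.1 GB = 632800.0000 Mb
rate = 632800.0000 / 6912.0000 = 91.5509 Mbps

91.5509 Mbps


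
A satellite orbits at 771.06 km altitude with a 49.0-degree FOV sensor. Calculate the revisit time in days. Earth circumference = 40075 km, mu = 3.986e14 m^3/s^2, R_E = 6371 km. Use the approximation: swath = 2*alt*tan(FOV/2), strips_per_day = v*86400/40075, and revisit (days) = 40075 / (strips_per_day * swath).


swath = 2*771.06*tan(0.4276057) = 702.7846 km
v = sqrt(mu/r) = 7470.6244 m/s = 7.4706 km/s
strips/day = v*86400/40075 = 7.4706*86400/40075 = 16.1063
coverage/day = strips * swath = 16.1063 * 702.7846 = 11319.2938 km
revisit = 40075 / 11319.2938 = 3.5404 days

3.5404 days


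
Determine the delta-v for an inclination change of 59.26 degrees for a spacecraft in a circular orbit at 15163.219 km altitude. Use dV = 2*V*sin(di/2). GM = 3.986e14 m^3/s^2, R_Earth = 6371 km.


r = 21534.2190 km = 2.1534219e+07 m
V = sqrt(mu/r) = 4302.3336 m/s
di = 59.26 deg = 1.0343 rad
dV = 2*V*sin(di/2) = 2*4302.3336*sin(0.5171411)
dV = 4254.1222 m/s = 4.2541 km/s

4.2541 km/s


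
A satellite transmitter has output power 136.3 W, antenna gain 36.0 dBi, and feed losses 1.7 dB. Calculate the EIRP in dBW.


Pt = 136.3 W = 21.3450 dBW
EIRP = Pt_dBW + Gt - losses = 21.3450 + 36.0 - 1.7 = 55.6450 dBW

55.6450 dBW


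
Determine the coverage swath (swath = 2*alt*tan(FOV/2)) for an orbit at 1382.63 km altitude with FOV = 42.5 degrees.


FOV = 42.5 deg = 0.7417649 rad
swath = 2 * alt * tan(FOV/2) = 2 * 1382.63 * tan(0.3708825)
swath = 2 * 1382.63 * 0.3888787
swath = 1075.3508 km

1075.3508 km


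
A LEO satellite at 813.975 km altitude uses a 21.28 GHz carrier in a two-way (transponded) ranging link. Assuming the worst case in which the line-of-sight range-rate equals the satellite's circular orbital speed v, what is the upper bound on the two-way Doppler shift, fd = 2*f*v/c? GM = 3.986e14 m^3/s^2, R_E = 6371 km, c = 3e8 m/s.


r = 7.184975e+06 m
v = sqrt(mu/r) = 7448.2804 m/s (worst-case radial velocity)
f = 21.28 GHz = 2.128e+10 Hz
fd = 2*f*v/c = 2*2.128e+10*7448.2804/3.0e+08
fd = 1.0566627e+06 Hz

1.0567e+06 Hz


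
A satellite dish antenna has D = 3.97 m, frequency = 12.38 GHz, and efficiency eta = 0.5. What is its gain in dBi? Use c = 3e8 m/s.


lambda = c/f = 3e8 / 1.238e+10 = 0.02423263 m
G = eta*(pi*D/lambda)^2 = 0.5*(pi*3.97/0.02423263)^2
G = 132449.2621 (linear)
G = 10*log10(132449.2621) = 51.2205 dBi

51.2205 dBi


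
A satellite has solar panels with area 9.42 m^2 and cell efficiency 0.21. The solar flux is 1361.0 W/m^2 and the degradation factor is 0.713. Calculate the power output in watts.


P = area * eta * S * degradation
P = 9.42 * 0.21 * 1361.0 * 0.713
P = 1919.6314 W

1919.6314 W


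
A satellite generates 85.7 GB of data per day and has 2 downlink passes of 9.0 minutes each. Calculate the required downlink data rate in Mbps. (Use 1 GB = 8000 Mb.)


total contact time = 2 * 9.0 * 60 = 1080.0000 s
data = 85.7 GB = 685600.0000 Mb
rate = 685600.0000 / 1080.0000 = 634.8148 Mbps

634.8148 Mbps


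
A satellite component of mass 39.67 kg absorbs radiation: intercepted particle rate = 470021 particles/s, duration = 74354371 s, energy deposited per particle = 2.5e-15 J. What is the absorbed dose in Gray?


Total energy deposited = rate * time * E_per
  = 470021 * 74354371 * 2.5e-15 = 0.08737029 J
Dose = E_total / mass = 0.08737029 / 39.67
Dose = 0.002202427 Gy

0.0022 Gy


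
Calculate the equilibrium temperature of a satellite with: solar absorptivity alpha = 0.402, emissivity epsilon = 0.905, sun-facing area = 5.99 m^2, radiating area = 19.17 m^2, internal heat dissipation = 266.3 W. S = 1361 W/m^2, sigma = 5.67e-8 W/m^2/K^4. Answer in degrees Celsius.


Numerator = alpha*S*A_sun + Q_int = 0.402*1361*5.99 + 266.3 = 3543.5608 W
Denominator = eps*sigma*A_rad = 0.905*5.67e-8*19.17 = 9.836798e-07 W/K^4
T^4 = 3.6023519e+09 K^4
T = 244.9890 K = -28.1610 C

-28.1610 degrees Celsius


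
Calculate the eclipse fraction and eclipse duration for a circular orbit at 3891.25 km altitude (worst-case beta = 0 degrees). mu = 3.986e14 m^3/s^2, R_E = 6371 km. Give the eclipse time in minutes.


r = 10262.2500 km
T = 172.4344 min
Eclipse fraction = arcsin(R_E/r)/pi = arcsin(6371.0000/10262.2500)/pi
= arcsin(0.620819)/pi = 0.2131998
Eclipse duration = 0.2131998 * 172.4344 = 36.7630 min

36.7630 minutes


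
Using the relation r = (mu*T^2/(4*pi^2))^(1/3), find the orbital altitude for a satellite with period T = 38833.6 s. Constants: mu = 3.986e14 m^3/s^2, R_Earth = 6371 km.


T = 38833.6 s
r = (mu*T^2/(4*pi^2))^(1/3) = (3.986e14 * 38833.6^2 / (4*pi^2))^(1/3)
r = 2.4785496e+07 m = 24785.4964 km
alt = r - R_E = 24785.4964 - 6371 = 18414.4964 km

18414.4964 km


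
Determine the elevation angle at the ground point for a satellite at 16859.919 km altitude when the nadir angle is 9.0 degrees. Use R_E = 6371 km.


r = R_E + alt = 23230.9190 km
Law of sines in the satellite / Earth-center / ground-point triangle:
  sin(nadir)/R_E = sin(90 + el)/r  =>  cos(el) = (r/R_E)*sin(nadir)
cos(el) = (23230.9190 / 6371.0000) * sin(9.0 deg) = 0.5704154
el = arccos(0.5704154) = 55.2208 deg
(Earth-central angle = 90 - nadir - el = 25.7792 deg)

55.2208 degrees


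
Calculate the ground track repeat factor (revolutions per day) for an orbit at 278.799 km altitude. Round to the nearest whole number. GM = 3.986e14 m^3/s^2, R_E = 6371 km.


r = 6.649799e+06 m
T = 2*pi*sqrt(r^3/mu) = 5396.6468 s = 89.9441 min
revs/day = 1440 / 89.9441 = 16.0099
Rounded: 16 revolutions per day

16 revolutions per day


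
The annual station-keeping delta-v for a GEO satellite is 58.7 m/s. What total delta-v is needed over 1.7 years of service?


dV = rate * years = 58.7 * 1.7
dV = 99.7900 m/s

99.7900 m/s


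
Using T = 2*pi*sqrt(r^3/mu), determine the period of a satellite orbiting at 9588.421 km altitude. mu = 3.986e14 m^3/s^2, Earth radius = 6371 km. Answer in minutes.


r = 15959.4210 km = 1.5959421e+07 m
T = 2*pi*sqrt(r^3/mu) = 2*pi*sqrt(4.0649143e+21 / 3.986e14)
T = 20064.8962 s = 334.4149 min

334.4149 minutes


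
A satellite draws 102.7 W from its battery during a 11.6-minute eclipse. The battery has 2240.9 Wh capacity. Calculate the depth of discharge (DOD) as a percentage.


E_used = P * t / 60 = 102.7 * 11.6 / 60 = 19.8553 Wh
DOD = E_used / E_total * 100 = 19.8553 / 2240.9 * 100
DOD = 0.8860428 %

0.8860 %


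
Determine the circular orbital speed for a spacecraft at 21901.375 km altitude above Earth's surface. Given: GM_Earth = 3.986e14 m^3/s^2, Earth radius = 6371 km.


r = R_E + alt = 6371.0 + 21901.375 = 28272.3750 km = 2.8272375e+07 m
v = sqrt(mu/r) = sqrt(3.986e14 / 2.8272375e+07) = 3754.8060 m/s = 3.7548 km/s

3.7548 km/s


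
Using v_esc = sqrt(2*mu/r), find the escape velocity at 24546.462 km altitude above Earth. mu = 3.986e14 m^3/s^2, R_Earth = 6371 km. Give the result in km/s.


r = 6371.0 + 24546.462 = 30917.4620 km = 3.0917462e+07 m
v_esc = sqrt(2*mu/r) = sqrt(2*3.986e14 / 3.0917462e+07)
v_esc = 5077.8717 m/s = 5.0779 km/s

5.0779 km/s


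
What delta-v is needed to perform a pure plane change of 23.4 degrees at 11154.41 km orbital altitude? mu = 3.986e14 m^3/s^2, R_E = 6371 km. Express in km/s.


r = 17525.4100 km = 1.752541e+07 m
V = sqrt(mu/r) = 4769.0794 m/s
di = 23.4 deg = 0.408407 rad
dV = 2*V*sin(di/2) = 2*4769.0794*sin(0.2042035)
dV = 1934.2174 m/s = 1.9342 km/s

1.9342 km/s


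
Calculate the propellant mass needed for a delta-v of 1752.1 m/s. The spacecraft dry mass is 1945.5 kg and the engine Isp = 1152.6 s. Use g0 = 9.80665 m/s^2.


ve = Isp * g0 = 1152.6 * 9.80665 = 11303.144790 m/s
mass ratio = exp(dv/ve) = exp(1752.1/11303.144790) = 1.16766959
m_prop = m_dry * (mr - 1) = 1945.5 * (1.16766959 - 1)
m_prop = 326.2012 kg

326.2012 kg


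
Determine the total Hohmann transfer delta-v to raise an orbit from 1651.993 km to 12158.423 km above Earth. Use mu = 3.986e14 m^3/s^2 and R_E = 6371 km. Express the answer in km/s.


r1 = 8022.9930 km = 8.022993e+06 m
r2 = 18529.4230 km = 1.8529423e+07 m
dv1 = sqrt(mu/r1)*(sqrt(2*r2/(r1+r2)) - 1) = 1278.5506 m/s
dv2 = sqrt(mu/r2)*(1 - sqrt(2*r1/(r1+r2))) = 1032.5462 m/s
total dv = |dv1| + |dv2| = 1278.5506 + 1032.5462 = 2311.0968 m/s = 2.3111 km/s

2.3111 km/s


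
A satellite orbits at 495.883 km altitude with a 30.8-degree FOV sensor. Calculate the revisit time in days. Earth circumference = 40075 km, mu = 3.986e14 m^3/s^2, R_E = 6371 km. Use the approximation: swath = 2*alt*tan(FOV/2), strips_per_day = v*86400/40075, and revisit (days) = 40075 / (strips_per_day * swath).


swath = 2*495.883*tan(0.2687807) = 273.1779 km
v = sqrt(mu/r) = 7618.8395 m/s = 7.6188 km/s
strips/day = v*86400/40075 = 7.6188*86400/40075 = 16.4259
coverage/day = strips * swath = 16.4259 * 273.1779 = 4487.1909 km
revisit = 40075 / 4487.1909 = 8.9310 days

8.9310 days


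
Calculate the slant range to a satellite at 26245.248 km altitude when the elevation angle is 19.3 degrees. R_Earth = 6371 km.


h = 26245.248 km, el = 19.3 deg
d = -R_E*sin(el) + sqrt((R_E*sin(el))^2 + 2*R_E*h + h^2)
d = -6371.0000*sin(0.3368485) + sqrt((6371.0000*0.3305144)^2 + 2*6371.0000*26245.248 + 26245.248^2)
d = 29951.4916 km

29951.4916 km


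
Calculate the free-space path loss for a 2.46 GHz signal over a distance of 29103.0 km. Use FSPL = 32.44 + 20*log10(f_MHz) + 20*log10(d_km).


f = 2.46 GHz = 2460.0000 MHz
d = 29103.0 km
FSPL = 32.44 + 20*log10(2460.0000) + 20*log10(29103.0)
FSPL = 32.44 + 67.8187 + 89.2788
FSPL = 189.5375 dB

189.5375 dB


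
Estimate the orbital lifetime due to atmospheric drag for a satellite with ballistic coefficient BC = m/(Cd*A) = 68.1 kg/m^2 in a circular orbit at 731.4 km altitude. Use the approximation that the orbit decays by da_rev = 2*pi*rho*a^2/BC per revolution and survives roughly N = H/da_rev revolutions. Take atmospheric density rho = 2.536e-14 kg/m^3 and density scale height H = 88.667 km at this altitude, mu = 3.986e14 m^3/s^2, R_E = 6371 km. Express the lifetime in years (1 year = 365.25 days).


a = R_E + alt = 7102.4000 km = 7.1024e+06 m
da_rev = 2*pi*rho*a^2/BC = 2*pi*2.536e-14*(7.1024e+06)^2/68.1 = 0.11802996 m per revolution
N = H/da_rev = 88667.0000 m / 0.11802996 m = 751224.5177 revolutions
P = 2*pi*sqrt(a^3/mu) = 5956.8808 s
lifetime = N*P = 751224.5177 * 5956.8808 = 4.4749549e+09 s = 51793.4599 days
years = 51793.4599 / 365.25 = 141.8028 years

141.8028 years


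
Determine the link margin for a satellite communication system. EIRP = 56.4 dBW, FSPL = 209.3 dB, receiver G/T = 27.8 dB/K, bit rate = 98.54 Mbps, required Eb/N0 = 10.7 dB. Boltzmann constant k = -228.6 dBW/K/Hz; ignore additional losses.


C/N0 = EIRP - FSPL + G/T - k = 56.4 - 209.3 + 27.8 - (-228.6)
C/N0 = 103.5000 dB-Hz
R_b = 98.54 Mbps = 9.854e+07 bps -> 10*log10(R_b) = 79.9361 dB-Hz
Eb/N0 = C/N0 - 10*log10(R_b) = 103.5000 - 79.9361 = 23.5639 dB
Margin = Eb/N0 - Eb/N0_req = 23.5639 - 10.7 = 12.8639 dB (link closes)

12.8639 dB


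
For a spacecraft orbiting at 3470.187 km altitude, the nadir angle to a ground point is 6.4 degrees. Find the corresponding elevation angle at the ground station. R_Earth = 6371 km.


r = R_E + alt = 9841.1870 km
Law of sines in the satellite / Earth-center / ground-point triangle:
  sin(nadir)/R_E = sin(90 + el)/r  =>  cos(el) = (r/R_E)*sin(nadir)
cos(el) = (9841.1870 / 6371.0000) * sin(6.4 deg) = 0.1721844
el = arccos(0.1721844) = 80.0852 deg
(Earth-central angle = 90 - nadir - el = 3.5148 deg)

80.0852 degrees


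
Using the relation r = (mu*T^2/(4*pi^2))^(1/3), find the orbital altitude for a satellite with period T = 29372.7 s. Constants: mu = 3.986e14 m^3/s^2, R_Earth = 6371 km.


T = 29372.7 s
r = (mu*T^2/(4*pi^2))^(1/3) = (3.986e14 * 29372.7^2 / (4*pi^2))^(1/3)
r = 2.0575723e+07 m = 20575.7227 km
alt = r - R_E = 20575.7227 - 6371 = 14204.7227 km

14204.7227 km


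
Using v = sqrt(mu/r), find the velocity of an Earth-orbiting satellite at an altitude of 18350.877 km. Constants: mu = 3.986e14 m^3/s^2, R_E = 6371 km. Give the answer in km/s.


r = R_E + alt = 6371.0 + 18350.877 = 24721.8770 km = 2.4721877e+07 m
v = sqrt(mu/r) = sqrt(3.986e14 / 2.4721877e+07) = 4015.3918 m/s = 4.0154 km/s

4.0154 km/s


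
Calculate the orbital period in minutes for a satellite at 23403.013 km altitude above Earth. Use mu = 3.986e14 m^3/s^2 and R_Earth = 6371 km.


r = 29774.0130 km = 2.9774013e+07 m
T = 2*pi*sqrt(r^3/mu) = 2*pi*sqrt(2.639442e+22 / 3.986e14)
T = 51128.9980 s = 852.1500 min

852.1500 minutes


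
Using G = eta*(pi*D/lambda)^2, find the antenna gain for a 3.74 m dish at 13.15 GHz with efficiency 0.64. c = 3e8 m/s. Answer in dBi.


lambda = c/f = 3e8 / 1.315e+10 = 0.02281369 m
G = eta*(pi*D/lambda)^2 = 0.64*(pi*3.74/0.02281369)^2
G = 169758.6528 (linear)
G = 10*log10(169758.6528) = 52.2983 dBi

52.2983 dBi


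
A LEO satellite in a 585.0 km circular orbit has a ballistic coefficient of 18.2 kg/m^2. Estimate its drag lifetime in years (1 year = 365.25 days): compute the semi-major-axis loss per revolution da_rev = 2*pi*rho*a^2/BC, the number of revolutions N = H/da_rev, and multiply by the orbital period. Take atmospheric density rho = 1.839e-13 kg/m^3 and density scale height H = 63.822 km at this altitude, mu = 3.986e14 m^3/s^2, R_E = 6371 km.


a = R_E + alt = 6956.0000 km = 6.956e+06 m
da_rev = 2*pi*rho*a^2/BC = 2*pi*1.839e-13*(6.956e+06)^2/18.2 = 3.071916 m per revolution
N = H/da_rev = 63822.0000 m / 3.071916 m = 20775.9577 revolutions
P = 2*pi*sqrt(a^3/mu) = 5773.6517 s
lifetime = N*P = 20775.9577 * 5773.6517 = 1.1995314e+08 s = 1388.3466 days
years = 1388.3466 / 365.25 = 3.8011 years

3.8011 years


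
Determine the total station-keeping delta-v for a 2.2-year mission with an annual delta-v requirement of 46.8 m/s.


dV = rate * years = 46.8 * 2.2
dV = 102.9600 m/s

102.9600 m/s


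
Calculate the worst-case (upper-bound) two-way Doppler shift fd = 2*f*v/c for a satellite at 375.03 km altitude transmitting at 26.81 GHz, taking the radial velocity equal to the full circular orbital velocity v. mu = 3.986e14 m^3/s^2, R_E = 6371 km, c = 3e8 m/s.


r = 6.74603e+06 m
v = sqrt(mu/r) = 7686.7811 m/s (worst-case radial velocity)
f = 26.81 GHz = 2.681e+10 Hz
fd = 2*f*v/c = 2*2.681e+10*7686.7811/3.0e+08
fd = 1.373884e+06 Hz

1.3739e+06 Hz


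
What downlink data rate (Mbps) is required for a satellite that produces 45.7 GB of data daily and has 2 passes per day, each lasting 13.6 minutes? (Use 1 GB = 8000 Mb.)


total contact time = 2 * 13.6 * 60 = 1632.0000 s
data = 45.7 GB = 365600.0000 Mb
rate = 365600.0000 / 1632.0000 = 224.0196 Mbps

224.0196 Mbps


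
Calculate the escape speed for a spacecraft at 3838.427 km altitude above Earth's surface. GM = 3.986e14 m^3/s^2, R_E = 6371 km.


r = 6371.0 + 3838.427 = 10209.4270 km = 1.0209427e+07 m
v_esc = sqrt(2*mu/r) = sqrt(2*3.986e14 / 1.0209427e+07)
v_esc = 8836.5545 m/s = 8.8366 km/s

8.8366 km/s


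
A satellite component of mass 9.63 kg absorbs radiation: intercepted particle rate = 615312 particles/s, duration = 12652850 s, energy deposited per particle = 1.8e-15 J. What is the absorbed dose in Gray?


Total energy deposited = rate * time * E_per
  = 615312 * 12652850 * 1.8e-15 = 0.01401381 J
Dose = E_total / mass = 0.01401381 / 9.63
Dose = 0.001455224 Gy

0.0015 Gy


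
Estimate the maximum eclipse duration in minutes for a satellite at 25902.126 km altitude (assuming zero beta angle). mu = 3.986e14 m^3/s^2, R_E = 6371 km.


r = 32273.1260 km
T = 961.6599 min
Eclipse fraction = arcsin(R_E/r)/pi = arcsin(6371.0000/32273.1260)/pi
= arcsin(0.1974088)/pi = 0.06325264
Eclipse duration = 0.06325264 * 961.6599 = 60.8275 min

60.8275 minutes


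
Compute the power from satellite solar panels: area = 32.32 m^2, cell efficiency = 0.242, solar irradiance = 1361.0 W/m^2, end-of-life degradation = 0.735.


P = area * eta * S * degradation
P = 32.32 * 0.242 * 1361.0 * 0.735
P = 7824.0602 W

7824.0602 W


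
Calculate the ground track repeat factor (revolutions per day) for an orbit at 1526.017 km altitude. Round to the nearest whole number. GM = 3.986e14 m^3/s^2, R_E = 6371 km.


r = 7.897017e+06 m
T = 2*pi*sqrt(r^3/mu) = 6984.0257 s = 116.4004 min
revs/day = 1440 / 116.4004 = 12.3711
Rounded: 12 revolutions per day

12 revolutions per day


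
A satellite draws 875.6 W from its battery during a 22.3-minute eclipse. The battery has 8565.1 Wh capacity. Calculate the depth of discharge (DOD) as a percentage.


E_used = P * t / 60 = 875.6 * 22.3 / 60 = 325.4313 Wh
DOD = E_used / E_total * 100 = 325.4313 / 8565.1 * 100
DOD = 3.7995 %

3.7995 %


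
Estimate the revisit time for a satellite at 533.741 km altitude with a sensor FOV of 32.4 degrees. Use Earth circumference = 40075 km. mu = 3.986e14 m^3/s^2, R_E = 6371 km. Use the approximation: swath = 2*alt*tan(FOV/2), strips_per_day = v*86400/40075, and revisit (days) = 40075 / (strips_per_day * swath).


swath = 2*533.741*tan(0.2827433) = 310.1322 km
v = sqrt(mu/r) = 7597.9241 m/s = 7.5979 km/s
strips/day = v*86400/40075 = 7.5979*86400/40075 = 16.3808
coverage/day = strips * swath = 16.3808 * 310.1322 = 5080.2140 km
revisit = 40075 / 5080.2140 = 7.8884 days

7.8884 days


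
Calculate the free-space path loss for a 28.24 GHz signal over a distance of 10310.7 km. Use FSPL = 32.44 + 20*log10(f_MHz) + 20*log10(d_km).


f = 28.24 GHz = 28240.0000 MHz
d = 10310.7 km
FSPL = 32.44 + 20*log10(28240.0000) + 20*log10(10310.7)
FSPL = 32.44 + 89.0173 + 80.2658
FSPL = 201.7231 dB

201.7231 dB


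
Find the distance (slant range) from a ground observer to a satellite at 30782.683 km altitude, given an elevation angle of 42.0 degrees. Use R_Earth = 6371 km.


h = 30782.683 km, el = 42.0 deg
d = -R_E*sin(el) + sqrt((R_E*sin(el))^2 + 2*R_E*h + h^2)
d = -6371.0000*sin(0.7330383) + sqrt((6371.0000*0.6691306)^2 + 2*6371.0000*30782.683 + 30782.683^2)
d = 32587.7485 km

32587.7485 km


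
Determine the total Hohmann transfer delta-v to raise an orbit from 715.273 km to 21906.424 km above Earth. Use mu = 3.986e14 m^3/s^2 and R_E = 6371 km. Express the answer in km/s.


r1 = 7086.2730 km = 7.086273e+06 m
r2 = 28277.4240 km = 2.8277424e+07 m
dv1 = sqrt(mu/r1)*(sqrt(2*r2/(r1+r2)) - 1) = 1984.5565 m/s
dv2 = sqrt(mu/r2)*(1 - sqrt(2*r1/(r1+r2))) = 1377.6642 m/s
total dv = |dv1| + |dv2| = 1984.5565 + 1377.6642 = 3362.2207 m/s = 3.3622 km/s

3.3622 km/s


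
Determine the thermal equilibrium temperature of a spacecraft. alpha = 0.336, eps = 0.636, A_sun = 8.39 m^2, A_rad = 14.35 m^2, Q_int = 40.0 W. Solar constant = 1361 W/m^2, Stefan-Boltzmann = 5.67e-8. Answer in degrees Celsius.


Numerator = alpha*S*A_sun + Q_int = 0.336*1361*8.39 + 40.0 = 3876.7134 W
Denominator = eps*sigma*A_rad = 0.636*5.67e-8*14.35 = 5.1747822e-07 W/K^4
T^4 = 7.491549e+09 K^4
T = 294.2002 K = 21.0502 C

21.0502 degrees Celsius


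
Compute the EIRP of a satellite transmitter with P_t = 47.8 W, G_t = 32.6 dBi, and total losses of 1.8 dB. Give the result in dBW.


Pt = 47.8 W = 16.7943 dBW
EIRP = Pt_dBW + Gt - losses = 16.7943 + 32.6 - 1.8 = 47.5943 dBW

47.5943 dBW


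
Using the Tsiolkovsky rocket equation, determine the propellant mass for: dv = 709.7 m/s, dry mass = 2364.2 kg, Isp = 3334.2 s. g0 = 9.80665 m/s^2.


ve = Isp * g0 = 3334.2 * 9.80665 = 32697.332430 m/s
mass ratio = exp(dv/ve) = exp(709.7/32697.332430) = 1.02194240
m_prop = m_dry * (mr - 1) = 2364.2 * (1.02194240 - 1)
m_prop = 51.8762 kg

51.8762 kg


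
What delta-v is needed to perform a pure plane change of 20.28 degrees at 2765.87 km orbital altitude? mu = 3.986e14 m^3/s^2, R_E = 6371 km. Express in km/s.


r = 9136.8700 km = 9.13687e+06 m
V = sqrt(mu/r) = 6604.9559 m/s
di = 20.28 deg = 0.3539528 rad
dV = 2*V*sin(di/2) = 2*6604.9559*sin(0.1769764)
dV = 2325.6578 m/s = 2.3257 km/s

2.3257 km/s


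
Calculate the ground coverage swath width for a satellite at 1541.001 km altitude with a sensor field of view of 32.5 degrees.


FOV = 32.5 deg = 0.567232 rad
swath = 2 * alt * tan(FOV/2) = 2 * 1541.001 * tan(0.283616)
swath = 2 * 1541.001 * 0.2914734
swath = 898.3217 km

898.3217 km


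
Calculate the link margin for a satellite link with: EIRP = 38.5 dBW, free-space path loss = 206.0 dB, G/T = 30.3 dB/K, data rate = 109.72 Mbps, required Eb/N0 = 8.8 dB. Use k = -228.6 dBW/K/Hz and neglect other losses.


C/N0 = EIRP - FSPL + G/T - k = 38.5 - 206.0 + 30.3 - (-228.6)
C/N0 = 91.4000 dB-Hz
R_b = 109.72 Mbps = 1.0972e+08 bps -> 10*log10(R_b) = 80.4029 dB-Hz
Eb/N0 = C/N0 - 10*log10(R_b) = 91.4000 - 80.4029 = 10.9971 dB
Margin = Eb/N0 - Eb/N0_req = 10.9971 - 8.8 = 2.1971 dB (link closes)

2.1971 dB


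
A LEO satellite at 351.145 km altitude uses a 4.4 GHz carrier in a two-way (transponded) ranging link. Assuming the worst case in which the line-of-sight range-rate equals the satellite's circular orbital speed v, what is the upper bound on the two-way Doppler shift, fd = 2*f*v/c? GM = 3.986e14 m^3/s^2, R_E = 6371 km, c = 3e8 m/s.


r = 6.722145e+06 m
v = sqrt(mu/r) = 7700.4252 m/s (worst-case radial velocity)
f = 4.4 GHz = 4.4e+09 Hz
fd = 2*f*v/c = 2*4.4e+09*7700.4252/3.0e+08
fd = 225879.1405 Hz

225879.1405 Hz


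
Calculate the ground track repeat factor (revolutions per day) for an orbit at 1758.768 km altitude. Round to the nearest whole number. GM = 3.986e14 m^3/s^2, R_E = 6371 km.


r = 8.129768e+06 m
T = 2*pi*sqrt(r^3/mu) = 7295.0530 s = 121.5842 min
revs/day = 1440 / 121.5842 = 11.8436
Rounded: 12 revolutions per day

12 revolutions per day


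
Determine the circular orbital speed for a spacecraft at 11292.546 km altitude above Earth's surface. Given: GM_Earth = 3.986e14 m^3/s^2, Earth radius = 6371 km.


r = R_E + alt = 6371.0 + 11292.546 = 17663.5460 km = 1.7663546e+07 m
v = sqrt(mu/r) = sqrt(3.986e14 / 1.7663546e+07) = 4750.3948 m/s = 4.7504 km/s

4.7504 km/s


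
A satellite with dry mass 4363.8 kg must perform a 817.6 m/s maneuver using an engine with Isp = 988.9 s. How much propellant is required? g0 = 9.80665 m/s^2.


ve = Isp * g0 = 988.9 * 9.80665 = 9697.796185 m/s
mass ratio = exp(dv/ve) = exp(817.6/9697.796185) = 1.08796373
m_prop = m_dry * (mr - 1) = 4363.8 * (1.08796373 - 1)
m_prop = 383.8561 kg

383.8561 kg


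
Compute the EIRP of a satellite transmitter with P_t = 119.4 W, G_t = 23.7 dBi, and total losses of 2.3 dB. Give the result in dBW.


Pt = 119.4 W = 20.7700 dBW
EIRP = Pt_dBW + Gt - losses = 20.7700 + 23.7 - 2.3 = 42.1700 dBW

42.1700 dBW


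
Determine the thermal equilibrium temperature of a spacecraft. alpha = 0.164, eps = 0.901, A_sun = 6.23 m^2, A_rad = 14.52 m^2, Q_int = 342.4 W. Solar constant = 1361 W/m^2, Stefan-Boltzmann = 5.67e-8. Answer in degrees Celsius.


Numerator = alpha*S*A_sun + Q_int = 0.164*1361*6.23 + 342.4 = 1732.9609 W
Denominator = eps*sigma*A_rad = 0.901*5.67e-8*14.52 = 7.4177888e-07 W/K^4
T^4 = 2.336223e+09 K^4
T = 219.8511 K = -53.2989 C

-53.2989 degrees Celsius


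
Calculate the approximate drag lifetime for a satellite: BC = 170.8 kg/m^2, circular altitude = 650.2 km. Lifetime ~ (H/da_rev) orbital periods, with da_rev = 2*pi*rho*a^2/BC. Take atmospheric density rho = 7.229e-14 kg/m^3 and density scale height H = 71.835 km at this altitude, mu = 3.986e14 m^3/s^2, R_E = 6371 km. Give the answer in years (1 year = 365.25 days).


a = R_E + alt = 7021.2000 km = 7.0212e+06 m
da_rev = 2*pi*rho*a^2/BC = 2*pi*7.229e-14*(7.0212e+06)^2/170.8 = 0.131097049 m per revolution
N = H/da_rev = 71835.0000 m / 0.131097049 m = 547952.8385 revolutions
P = 2*pi*sqrt(a^3/mu) = 5855.0180 s
lifetime = N*P = 547952.8385 * 5855.0180 = 3.2082738e+09 s = 37132.7981 days
years = 37132.7981 / 365.25 = 101.6641 years

101.6641 years


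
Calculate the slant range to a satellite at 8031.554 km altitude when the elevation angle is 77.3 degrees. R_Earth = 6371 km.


h = 8031.554 km, el = 77.3 deg
d = -R_E*sin(el) + sqrt((R_E*sin(el))^2 + 2*R_E*h + h^2)
d = -6371.0000*sin(1.3491) + sqrt((6371.0000*0.9755345)^2 + 2*6371.0000*8031.554 + 8031.554^2)
d = 8119.1559 km

8119.1559 km


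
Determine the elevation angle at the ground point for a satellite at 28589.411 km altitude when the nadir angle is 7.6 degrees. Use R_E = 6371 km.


r = R_E + alt = 34960.4110 km
Law of sines in the satellite / Earth-center / ground-point triangle:
  sin(nadir)/R_E = sin(90 + el)/r  =>  cos(el) = (r/R_E)*sin(nadir)
cos(el) = (34960.4110 / 6371.0000) * sin(7.6 deg) = 0.7257476
el = arccos(0.7257476) = 43.4689 deg
(Earth-central angle = 90 - nadir - el = 38.9311 deg)

43.4689 degrees


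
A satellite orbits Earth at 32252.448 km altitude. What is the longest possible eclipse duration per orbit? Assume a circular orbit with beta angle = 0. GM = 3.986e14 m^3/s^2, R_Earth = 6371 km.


r = 38623.4480 km
T = 1259.0313 min
Eclipse fraction = arcsin(R_E/r)/pi = arcsin(6371.0000/38623.4480)/pi
= arcsin(0.1649516)/pi = 0.0527468
Eclipse duration = 0.0527468 * 1259.0313 = 66.4099 min

66.4099 minutes


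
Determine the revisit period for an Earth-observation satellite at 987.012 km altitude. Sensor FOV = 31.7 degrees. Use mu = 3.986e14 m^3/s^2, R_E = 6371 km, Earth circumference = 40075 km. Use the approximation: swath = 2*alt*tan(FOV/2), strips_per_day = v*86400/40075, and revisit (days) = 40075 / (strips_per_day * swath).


swath = 2*987.012*tan(0.2766347) = 560.4535 km
v = sqrt(mu/r) = 7360.1794 m/s = 7.3602 km/s
strips/day = v*86400/40075 = 7.3602*86400/40075 = 15.8682
coverage/day = strips * swath = 15.8682 * 560.4535 = 8893.4084 km
revisit = 40075 / 8893.4084 = 4.5061 days

4.5061 days


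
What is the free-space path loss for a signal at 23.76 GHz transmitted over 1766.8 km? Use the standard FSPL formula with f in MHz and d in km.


f = 23.76 GHz = 23760.0000 MHz
d = 1766.8 km
FSPL = 32.44 + 20*log10(23760.0000) + 20*log10(1766.8)
FSPL = 32.44 + 87.5169 + 64.9437
FSPL = 184.9007 dB

184.9007 dB


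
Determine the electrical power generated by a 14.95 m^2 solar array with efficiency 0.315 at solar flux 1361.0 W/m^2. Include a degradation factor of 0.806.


P = area * eta * S * degradation
P = 14.95 * 0.315 * 1361.0 * 0.806
P = 5165.8871 W

5165.8871 W


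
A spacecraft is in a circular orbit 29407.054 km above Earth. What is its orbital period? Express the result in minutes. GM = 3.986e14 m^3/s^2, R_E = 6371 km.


r = 35778.0540 km = 3.5778054e+07 m
T = 2*pi*sqrt(r^3/mu) = 2*pi*sqrt(4.5798383e+22 / 3.986e14)
T = 67349.7975 s = 1122.4966 min

1122.4966 minutes


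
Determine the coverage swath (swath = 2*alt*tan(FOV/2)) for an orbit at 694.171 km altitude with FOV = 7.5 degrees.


FOV = 7.5 deg = 0.1308997 rad
swath = 2 * alt * tan(FOV/2) = 2 * 694.171 * tan(0.06544985)
swath = 2 * 694.171 * 0.06554346
swath = 90.9967 km

90.9967 km


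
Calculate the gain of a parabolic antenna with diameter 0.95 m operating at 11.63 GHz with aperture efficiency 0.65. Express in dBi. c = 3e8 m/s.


lambda = c/f = 3e8 / 1.163e+10 = 0.02579536 m
G = eta*(pi*D/lambda)^2 = 0.65*(pi*0.95/0.02579536)^2
G = 8701.1616 (linear)
G = 10*log10(8701.1616) = 39.3958 dBi

39.3958 dBi


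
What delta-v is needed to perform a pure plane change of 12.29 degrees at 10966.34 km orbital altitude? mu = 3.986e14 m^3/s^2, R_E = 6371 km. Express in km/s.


r = 17337.3400 km = 1.733734e+07 m
V = sqrt(mu/r) = 4794.8764 m/s
di = 12.29 deg = 0.214501 rad
dV = 2*V*sin(di/2) = 2*4794.8764*sin(0.1072505)
dV = 1026.5350 m/s = 1.0265 km/s

1.0265 km/s
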